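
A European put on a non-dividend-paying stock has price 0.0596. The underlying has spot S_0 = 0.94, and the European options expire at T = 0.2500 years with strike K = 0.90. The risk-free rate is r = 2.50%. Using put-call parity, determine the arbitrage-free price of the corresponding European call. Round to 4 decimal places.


Put-call parity: C - P = S_0 * exp(-qT) - K * exp(-rT).
S_0 * exp(-qT) = 0.9400 * 1.00000000 = 0.94000000
K * exp(-rT) = 0.9000 * 0.99376949 = 0.89439254
C = P + S*exp(-qT) - K*exp(-rT)
C = 0.0596 + 0.94000000 - 0.89439254 = 0.1052

Answer: Call price = 0.1052


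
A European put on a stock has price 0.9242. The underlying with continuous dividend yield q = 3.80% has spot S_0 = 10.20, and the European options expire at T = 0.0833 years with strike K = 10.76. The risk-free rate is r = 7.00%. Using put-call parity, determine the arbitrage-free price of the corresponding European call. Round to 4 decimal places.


Put-call parity: C - P = S_0 * exp(-qT) - K * exp(-rT).
S_0 * exp(-qT) = 10.2000 * 0.99683960 = 10.16776397
K * exp(-rT) = 10.7600 * 0.99418597 = 10.69744101
C = P + S*exp(-qT) - K*exp(-rT)
C = 0.9242 + 10.16776397 - 10.69744101 = 0.3945

Answer: Call price = 0.3945


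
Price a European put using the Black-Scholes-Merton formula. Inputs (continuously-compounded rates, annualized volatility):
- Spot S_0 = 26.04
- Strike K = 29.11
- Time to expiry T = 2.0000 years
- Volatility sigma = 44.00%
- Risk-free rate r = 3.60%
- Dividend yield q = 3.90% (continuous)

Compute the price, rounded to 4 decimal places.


Answer: Price = 7.8589

Derivation:
d1 = (ln(S/K) + (r - q + 0.5*sigma^2) * T) / (sigma * sqrt(T)) = 0.12238099
d2 = d1 - sigma * sqrt(T) = -0.49987297
exp(-rT) = 0.93053090; exp(-qT) = 0.92496443
P = K * exp(-rT) * N(-d2) - S_0 * exp(-qT) * N(-d1)
N(-d1) = 0.45129864; N(-d2) = 0.69141774
P = 29.1100 * 0.93053090 * 0.69141774 - 26.0400 * 0.92496443 * 0.45129864 = 7.8589


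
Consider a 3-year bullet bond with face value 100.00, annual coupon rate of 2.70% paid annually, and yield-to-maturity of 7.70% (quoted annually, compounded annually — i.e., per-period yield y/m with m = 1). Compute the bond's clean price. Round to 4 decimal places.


Coupon per period c = face * coupon_rate / m = 2.700000
Periods per year m = 1; per-period yield y/m = 0.077000
Number of cashflows N = 3
Cashflows (t years, CF_t, discount factor 1/(1+y/m)^(m*t), PV):
  t = 1.0000: CF_t = 2.700000, DF = 0.928505, PV = 2.506964
  t = 2.0000: CF_t = 2.700000, DF = 0.862122, PV = 2.327729
  t = 3.0000: CF_t = 102.700000, DF = 0.800484, PV = 82.209751
Price P = sum_t PV_t = 87.044444

Answer: Price = 87.0444


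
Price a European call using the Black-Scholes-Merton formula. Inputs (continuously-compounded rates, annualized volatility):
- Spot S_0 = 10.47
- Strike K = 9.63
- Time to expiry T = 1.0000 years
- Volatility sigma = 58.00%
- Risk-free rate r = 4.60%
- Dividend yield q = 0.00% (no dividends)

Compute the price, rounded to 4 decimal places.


Answer: Price = 2.9345

Derivation:
d1 = (ln(S/K) + (r - q + 0.5*sigma^2) * T) / (sigma * sqrt(T)) = 0.51350138
d2 = d1 - sigma * sqrt(T) = -0.06649862
exp(-rT) = 0.95504196; exp(-qT) = 1.00000000
C = S_0 * exp(-qT) * N(d1) - K * exp(-rT) * N(d2)
N(d1) = 0.69619968; N(d2) = 0.47349043
C = 10.4700 * 1.00000000 * 0.69619968 - 9.6300 * 0.95504196 * 0.47349043 = 2.9345


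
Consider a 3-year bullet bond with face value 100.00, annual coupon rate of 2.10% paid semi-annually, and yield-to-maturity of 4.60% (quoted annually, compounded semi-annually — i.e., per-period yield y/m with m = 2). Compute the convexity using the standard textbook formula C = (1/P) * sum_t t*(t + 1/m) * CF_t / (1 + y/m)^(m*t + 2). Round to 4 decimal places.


Answer: Convexity = 9.6766

Derivation:
Coupon per period c = face * coupon_rate / m = 1.050000
Periods per year m = 2; per-period yield y/m = 0.023000
Number of cashflows N = 6
Cashflows (t years, CF_t, discount factor 1/(1+y/m)^(m*t), PV):
  t = 0.5000: CF_t = 1.050000, DF = 0.977517, PV = 1.026393
  t = 1.0000: CF_t = 1.050000, DF = 0.955540, PV = 1.003317
  t = 1.5000: CF_t = 1.050000, DF = 0.934056, PV = 0.980759
  t = 2.0000: CF_t = 1.050000, DF = 0.913056, PV = 0.958709
  t = 2.5000: CF_t = 1.050000, DF = 0.892528, PV = 0.937154
  t = 3.0000: CF_t = 101.050000, DF = 0.872461, PV = 88.162220
Price P = sum_t PV_t = 93.068552
Convexity numerator sum_t t*(t + 1/m) * CF_t / (1+y/m)^(m*t + 2):
  t = 0.5000: term = 0.490380
  t = 1.0000: term = 1.438063
  t = 1.5000: term = 2.811463
  t = 2.0000: term = 4.580422
  t = 2.5000: term = 6.716161
  t = 3.0000: term = 884.546253
Convexity = (1/P) * sum = 900.582743 / 93.068552 = 9.676553


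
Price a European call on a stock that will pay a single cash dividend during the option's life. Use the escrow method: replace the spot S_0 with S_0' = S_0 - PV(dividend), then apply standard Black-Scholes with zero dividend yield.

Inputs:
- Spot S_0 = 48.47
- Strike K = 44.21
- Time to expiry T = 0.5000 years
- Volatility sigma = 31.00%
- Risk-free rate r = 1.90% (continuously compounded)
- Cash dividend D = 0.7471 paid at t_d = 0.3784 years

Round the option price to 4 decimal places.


PV(D) = D * exp(-r * t_d) = 0.7471 * 0.99283618 = 0.74174791
S_0' = S_0 - PV(D) = 48.4700 - 0.74174791 = 47.72825209
d1 = (ln(S_0'/K) + (r + sigma^2/2)*T) / (sigma*sqrt(T)) = 0.50226252
d2 = d1 - sigma*sqrt(T) = 0.28305941
exp(-rT) = 0.99054498
N(d1) = 0.69225856; N(d2) = 0.61143435
C = S_0' * N(d1) - K * exp(-rT) * N(d2) = 47.72825209 * 0.69225856 - 44.2100 * 0.99054498 * 0.61143435 = 6.2644

Answer: Price = 6.2644


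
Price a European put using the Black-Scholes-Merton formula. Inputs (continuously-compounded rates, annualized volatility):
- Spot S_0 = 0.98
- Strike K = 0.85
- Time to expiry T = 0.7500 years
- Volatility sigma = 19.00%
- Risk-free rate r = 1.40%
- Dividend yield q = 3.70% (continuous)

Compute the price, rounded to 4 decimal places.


Answer: Price = 0.0190

Derivation:
d1 = (ln(S/K) + (r - q + 0.5*sigma^2) * T) / (sigma * sqrt(T)) = 0.84234628
d2 = d1 - sigma * sqrt(T) = 0.67780145
exp(-rT) = 0.98955493; exp(-qT) = 0.97263149
P = K * exp(-rT) * N(-d2) - S_0 * exp(-qT) * N(-d1)
N(-d1) = 0.19979708; N(-d2) = 0.24894880
P = 0.8500 * 0.98955493 * 0.24894880 - 0.9800 * 0.97263149 * 0.19979708 = 0.0190


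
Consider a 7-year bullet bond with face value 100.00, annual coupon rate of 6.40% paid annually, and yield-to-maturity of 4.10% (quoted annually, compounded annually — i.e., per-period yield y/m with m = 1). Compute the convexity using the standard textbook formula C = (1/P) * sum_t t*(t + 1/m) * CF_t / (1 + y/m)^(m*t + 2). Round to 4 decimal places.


Coupon per period c = face * coupon_rate / m = 6.400000
Periods per year m = 1; per-period yield y/m = 0.041000
Number of cashflows N = 7
Cashflows (t years, CF_t, discount factor 1/(1+y/m)^(m*t), PV):
  t = 1.0000: CF_t = 6.400000, DF = 0.960615, PV = 6.147935
  t = 2.0000: CF_t = 6.400000, DF = 0.922781, PV = 5.905797
  t = 3.0000: CF_t = 6.400000, DF = 0.886437, PV = 5.673196
  t = 4.0000: CF_t = 6.400000, DF = 0.851524, PV = 5.449756
  t = 5.0000: CF_t = 6.400000, DF = 0.817987, PV = 5.235116
  t = 6.0000: CF_t = 6.400000, DF = 0.785770, PV = 5.028930
  t = 7.0000: CF_t = 106.400000, DF = 0.754823, PV = 80.313124
Price P = sum_t PV_t = 113.753854
Convexity numerator sum_t t*(t + 1/m) * CF_t / (1+y/m)^(m*t + 2):
  t = 1.0000: term = 11.346392
  t = 2.0000: term = 32.698536
  t = 3.0000: term = 62.821394
  t = 4.0000: term = 100.578601
  t = 5.0000: term = 144.925939
  t = 6.0000: term = 194.905201
  t = 7.0000: term = 4150.238830
Convexity = (1/P) * sum = 4697.514893 / 113.753854 = 41.295435

Answer: Convexity = 41.2954


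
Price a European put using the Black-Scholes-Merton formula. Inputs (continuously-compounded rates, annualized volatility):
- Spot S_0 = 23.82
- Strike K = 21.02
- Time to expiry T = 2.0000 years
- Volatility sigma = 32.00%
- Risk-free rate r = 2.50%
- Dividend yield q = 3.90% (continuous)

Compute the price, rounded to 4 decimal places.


d1 = (ln(S/K) + (r - q + 0.5*sigma^2) * T) / (sigma * sqrt(T)) = 0.44072905
d2 = d1 - sigma * sqrt(T) = -0.01181929
exp(-rT) = 0.95122942; exp(-qT) = 0.92496443
P = K * exp(-rT) * N(-d2) - S_0 * exp(-qT) * N(-d1)
N(-d1) = 0.32970458; N(-d2) = 0.50471511
P = 21.0200 * 0.95122942 * 0.50471511 - 23.8200 * 0.92496443 * 0.32970458 = 2.8274

Answer: Price = 2.8274


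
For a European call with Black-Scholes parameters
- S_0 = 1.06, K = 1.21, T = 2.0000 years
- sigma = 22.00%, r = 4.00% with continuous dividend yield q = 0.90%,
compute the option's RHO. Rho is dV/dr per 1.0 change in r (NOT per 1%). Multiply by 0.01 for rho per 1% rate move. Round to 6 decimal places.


Answer: Rho = 0.784893

Derivation:
d1 = -0.0705546373; d2 = -0.3816816210
phi(d1) = 0.3979505564; exp(-qT) = 0.9821610324; exp(-rT) = 0.9231163464
N(d2) = 0.3513487671
Rho = K*T*exp(-rT)*N(d2) = 1.2100 * 2.0000 * 0.9231163464 * 0.3513487671 = 0.784893


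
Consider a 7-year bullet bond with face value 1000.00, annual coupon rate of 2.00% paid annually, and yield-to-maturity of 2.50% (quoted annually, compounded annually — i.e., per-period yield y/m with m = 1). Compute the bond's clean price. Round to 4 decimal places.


Coupon per period c = face * coupon_rate / m = 20.000000
Periods per year m = 1; per-period yield y/m = 0.025000
Number of cashflows N = 7
Cashflows (t years, CF_t, discount factor 1/(1+y/m)^(m*t), PV):
  t = 1.0000: CF_t = 20.000000, DF = 0.975610, PV = 19.512195
  t = 2.0000: CF_t = 20.000000, DF = 0.951814, PV = 19.036288
  t = 3.0000: CF_t = 20.000000, DF = 0.928599, PV = 18.571988
  t = 4.0000: CF_t = 20.000000, DF = 0.905951, PV = 18.119013
  t = 5.0000: CF_t = 20.000000, DF = 0.883854, PV = 17.677086
  t = 6.0000: CF_t = 20.000000, DF = 0.862297, PV = 17.245937
  t = 7.0000: CF_t = 1020.000000, DF = 0.841265, PV = 858.090540
Price P = sum_t PV_t = 968.253047

Answer: Price = 968.2530


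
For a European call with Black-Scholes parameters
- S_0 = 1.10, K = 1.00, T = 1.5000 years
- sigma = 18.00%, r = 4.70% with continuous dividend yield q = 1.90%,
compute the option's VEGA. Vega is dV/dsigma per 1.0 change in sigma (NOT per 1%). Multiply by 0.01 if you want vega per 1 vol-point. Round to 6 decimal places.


Answer: Vega = 0.399278

Derivation:
d1 = 0.7330786625; d2 = 0.5126245857
phi(d1) = 0.3049398619; exp(-qT) = 0.9719022941; exp(-rT) = 0.9319277395
Vega = S * exp(-qT) * phi(d1) * sqrt(T) = 1.1000 * 0.9719022941 * 0.3049398619 * 1.2247448714 = 0.399278


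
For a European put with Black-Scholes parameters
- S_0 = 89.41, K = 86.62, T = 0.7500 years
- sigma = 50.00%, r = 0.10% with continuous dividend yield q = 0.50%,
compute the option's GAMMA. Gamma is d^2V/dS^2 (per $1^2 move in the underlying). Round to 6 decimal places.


d1 = 0.2827903118; d2 = -0.1502223901
phi(d1) = 0.3833052103; exp(-qT) = 0.9962570225; exp(-rT) = 0.9992502812
Gamma = exp(-qT) * phi(d1) / (S * sigma * sqrt(T)) = 0.9962570225 * 0.3833052103 / (89.4100 * 0.5000 * 0.8660254038) = 0.009863

Answer: Gamma = 0.009863


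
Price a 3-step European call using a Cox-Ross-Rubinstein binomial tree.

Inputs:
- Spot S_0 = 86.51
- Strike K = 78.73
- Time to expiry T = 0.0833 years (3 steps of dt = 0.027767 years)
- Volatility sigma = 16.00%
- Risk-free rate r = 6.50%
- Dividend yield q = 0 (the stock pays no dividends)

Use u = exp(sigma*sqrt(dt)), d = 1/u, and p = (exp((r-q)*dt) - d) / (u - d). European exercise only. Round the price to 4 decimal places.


Answer: Price = V(0,0) = 8.2051

Derivation:
dt = T/N = 0.027767
u = exp(sigma*sqrt(dt)) = 1.027020; d = 1/u = 0.973691
p = (exp((r-q)*dt) - d) / (u - d) = 0.527209
Discount per step: exp(-r*dt) = 0.998197
Stock lattice S(k, i) with i counting down-moves:
  k=0: S(0,0) = 86.5100
  k=1: S(1,0) = 88.8475; S(1,1) = 84.2340
  k=2: S(2,0) = 91.2481; S(2,1) = 86.5100; S(2,2) = 82.0179
  k=3: S(3,0) = 93.7137; S(3,1) = 88.8475; S(3,2) = 84.2340; S(3,3) = 79.8601
Terminal payoffs V(N, i) = max(S_T - K, 0):
  V(3,0) = 14.983665; V(3,1) = 10.117494; V(3,2) = 5.504003; V(3,3) = 1.130073
Backward induction: V(k, i) = exp(-r*dt) * [p * V(k+1, i) + (1-p) * V(k+1, i+1)].
  V(2,0) = exp(-r*dt) * [p*14.983665 + (1-p)*10.117494] = 12.660113
  V(2,1) = exp(-r*dt) * [p*10.117494 + (1-p)*5.504003] = 7.921966
  V(2,2) = exp(-r*dt) * [p*5.504003 + (1-p)*1.130073] = 3.429853
  V(1,0) = exp(-r*dt) * [p*12.660113 + (1-p)*7.921966] = 10.401171
  V(1,1) = exp(-r*dt) * [p*7.921966 + (1-p)*3.429853] = 5.787680
  V(0,0) = exp(-r*dt) * [p*10.401171 + (1-p)*5.787680] = 8.205132


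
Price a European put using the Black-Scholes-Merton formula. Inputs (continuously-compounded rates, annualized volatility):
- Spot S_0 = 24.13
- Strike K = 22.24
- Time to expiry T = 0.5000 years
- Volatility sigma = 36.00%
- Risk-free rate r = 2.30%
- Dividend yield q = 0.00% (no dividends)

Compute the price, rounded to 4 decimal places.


Answer: Price = 1.4165

Derivation:
d1 = (ln(S/K) + (r - q + 0.5*sigma^2) * T) / (sigma * sqrt(T)) = 0.49286682
d2 = d1 - sigma * sqrt(T) = 0.23830838
exp(-rT) = 0.98856587; exp(-qT) = 1.00000000
P = K * exp(-rT) * N(-d2) - S_0 * exp(-qT) * N(-d1)
N(-d1) = 0.31105335; N(-d2) = 0.40582096
P = 22.2400 * 0.98856587 * 0.40582096 - 24.1300 * 1.00000000 * 0.31105335 = 1.4165


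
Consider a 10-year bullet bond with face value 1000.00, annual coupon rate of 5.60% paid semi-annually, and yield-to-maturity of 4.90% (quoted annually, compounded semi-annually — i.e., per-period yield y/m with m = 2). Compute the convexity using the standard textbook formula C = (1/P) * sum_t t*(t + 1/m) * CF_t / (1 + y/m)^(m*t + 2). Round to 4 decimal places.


Coupon per period c = face * coupon_rate / m = 28.000000
Periods per year m = 2; per-period yield y/m = 0.024500
Number of cashflows N = 20
Cashflows (t years, CF_t, discount factor 1/(1+y/m)^(m*t), PV):
  t = 0.5000: CF_t = 28.000000, DF = 0.976086, PV = 27.330405
  t = 1.0000: CF_t = 28.000000, DF = 0.952744, PV = 26.676823
  t = 1.5000: CF_t = 28.000000, DF = 0.929960, PV = 26.038871
  t = 2.0000: CF_t = 28.000000, DF = 0.907721, PV = 25.416174
  t = 2.5000: CF_t = 28.000000, DF = 0.886013, PV = 24.808369
  t = 3.0000: CF_t = 28.000000, DF = 0.864825, PV = 24.215099
  t = 3.5000: CF_t = 28.000000, DF = 0.844143, PV = 23.636017
  t = 4.0000: CF_t = 28.000000, DF = 0.823957, PV = 23.070783
  t = 4.5000: CF_t = 28.000000, DF = 0.804252, PV = 22.519066
  t = 5.0000: CF_t = 28.000000, DF = 0.785019, PV = 21.980542
  t = 5.5000: CF_t = 28.000000, DF = 0.766246, PV = 21.454897
  t = 6.0000: CF_t = 28.000000, DF = 0.747922, PV = 20.941823
  t = 6.5000: CF_t = 28.000000, DF = 0.730036, PV = 20.441018
  t = 7.0000: CF_t = 28.000000, DF = 0.712578, PV = 19.952189
  t = 7.5000: CF_t = 28.000000, DF = 0.695538, PV = 19.475050
  t = 8.0000: CF_t = 28.000000, DF = 0.678904, PV = 19.009322
  t = 8.5000: CF_t = 28.000000, DF = 0.662669, PV = 18.554731
  t = 9.0000: CF_t = 28.000000, DF = 0.646822, PV = 18.111011
  t = 9.5000: CF_t = 28.000000, DF = 0.631354, PV = 17.677903
  t = 10.0000: CF_t = 1028.000000, DF = 0.616255, PV = 633.510562
Price P = sum_t PV_t = 1054.820656
Convexity numerator sum_t t*(t + 1/m) * CF_t / (1+y/m)^(m*t + 2):
  t = 0.5000: term = 13.019435
  t = 1.0000: term = 38.124261
  t = 1.5000: term = 74.425108
  t = 2.0000: term = 121.075497
  t = 2.5000: term = 177.270127
  t = 3.0000: term = 242.243219
  t = 3.5000: term = 315.266919
  t = 4.0000: term = 395.649762
  t = 4.5000: term = 482.735191
  t = 5.0000: term = 575.900124
  t = 5.5000: term = 674.553586
  t = 6.0000: term = 778.135376
  t = 6.5000: term = 886.114793
  t = 7.0000: term = 997.989406
  t = 7.5000: term = 1113.283866
  t = 8.0000: term = 1231.548770
  t = 8.5000: term = 1352.359557
  t = 9.0000: term = 1475.315453
  t = 9.5000: term = 1600.038450
  t = 10.0000: term = 63375.184038
Convexity = (1/P) * sum = 75920.232938 / 1054.820656 = 71.974541

Answer: Convexity = 71.9745


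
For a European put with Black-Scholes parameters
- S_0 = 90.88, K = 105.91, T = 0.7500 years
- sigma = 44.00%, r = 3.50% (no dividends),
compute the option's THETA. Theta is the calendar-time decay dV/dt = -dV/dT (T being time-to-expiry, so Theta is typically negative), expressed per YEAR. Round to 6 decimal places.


d1 = -0.1422373819; d2 = -0.5232885596
phi(d1) = 0.3949270283; exp(-qT) = 1.0000000000; exp(-rT) = 0.9740915363
Theta = -S*exp(-qT)*phi(d1)*sigma/(2*sqrt(T)) + r*K*exp(-rT)*N(-d2) - q*S*exp(-qT)*N(-d1)
N(-d1) = 0.5565537473; N(-d2) = 0.6996132694; sqrt(T) = 0.8660254038
Term 1 = -90.8800 * 1.0000000000 * 0.3949270283 * 0.4400 / (2 * 0.8660254038) = -9.1175305001
Term 2 = 0.0350 * 105.9100 * 0.9740915363 * 0.6996132694 = 2.5261714367
Term 3 = 0 (no dividend yield, q = 0)
Theta = -9.1175305001 + (2.5261714367) + (0.0000000000) = -6.591359

Answer: Theta = -6.591359


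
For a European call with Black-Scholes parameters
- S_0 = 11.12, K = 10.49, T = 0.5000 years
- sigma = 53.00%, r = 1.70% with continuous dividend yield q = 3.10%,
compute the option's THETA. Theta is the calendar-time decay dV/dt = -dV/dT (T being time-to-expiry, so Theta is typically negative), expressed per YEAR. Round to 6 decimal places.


Answer: Theta = -1.425097

Derivation:
d1 = 0.3243295116; d2 = -0.0504370824
phi(d1) = 0.3785022168; exp(-qT) = 0.9846195068; exp(-rT) = 0.9915360229
Theta = -S*exp(-qT)*phi(d1)*sigma/(2*sqrt(T)) - r*K*exp(-rT)*N(d2) + q*S*exp(-qT)*N(d1)
N(d1) = 0.6271557104; N(d2) = 0.4798870432; sqrt(T) = 0.7071067812
Term 1 = -11.1200 * 0.9846195068 * 0.3785022168 * 0.5300 / (2 * 0.7071067812) = -1.5531110942
Term 2 = -0.0170 * 10.4900 * 0.9915360229 * 0.4798870432 = -0.0848539240
Term 3 = 0.0310 * 11.1200 * 0.9846195068 * 0.6271557104 = 0.2128679597
Theta = -1.5531110942 + (-0.0848539240) + (0.2128679597) = -1.425097


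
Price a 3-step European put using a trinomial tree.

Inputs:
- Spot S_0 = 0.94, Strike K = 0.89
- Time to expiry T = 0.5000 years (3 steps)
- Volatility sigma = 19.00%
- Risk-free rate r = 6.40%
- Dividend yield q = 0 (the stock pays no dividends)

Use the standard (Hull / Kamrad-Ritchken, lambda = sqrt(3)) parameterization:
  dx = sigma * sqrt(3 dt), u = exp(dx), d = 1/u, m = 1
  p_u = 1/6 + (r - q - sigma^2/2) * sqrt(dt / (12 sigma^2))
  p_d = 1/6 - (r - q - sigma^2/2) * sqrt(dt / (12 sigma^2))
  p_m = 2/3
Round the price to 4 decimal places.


Answer: Price = V(0,0) = 0.0199

Derivation:
dt = T/N = 0.166667; dx = sigma*sqrt(3*dt) = 0.134350
u = exp(dx) = 1.143793; d = 1/u = 0.874284
p_u = 0.195168, p_m = 0.666667, p_d = 0.138165
Discount per step: exp(-r*dt) = 0.989390
Stock lattice S(k, j) with j the centered position index:
  k=0: S(0,+0) = 0.9400
  k=1: S(1,-1) = 0.8218; S(1,+0) = 0.9400; S(1,+1) = 1.0752
  k=2: S(2,-2) = 0.7185; S(2,-1) = 0.8218; S(2,+0) = 0.9400; S(2,+1) = 1.0752; S(2,+2) = 1.2298
  k=3: S(3,-3) = 0.6282; S(3,-2) = 0.7185; S(3,-1) = 0.8218; S(3,+0) = 0.9400; S(3,+1) = 1.0752; S(3,+2) = 1.2298; S(3,+3) = 1.4066
Terminal payoffs V(N, j) = max(K - S_T, 0):
  V(3,-3) = 0.261819; V(3,-2) = 0.171490; V(3,-1) = 0.068173; V(3,+0) = 0.000000; V(3,+1) = 0.000000; V(3,+2) = 0.000000; V(3,+3) = 0.000000
Backward induction: V(k, j) = exp(-r*dt) * [p_u * V(k+1, j+1) + p_m * V(k+1, j) + p_d * V(k+1, j-1)]
  V(2,-2) = exp(-r*dt) * [p_u*0.068173 + p_m*0.171490 + p_d*0.261819] = 0.162068
  V(2,-1) = exp(-r*dt) * [p_u*0.000000 + p_m*0.068173 + p_d*0.171490] = 0.068409
  V(2,+0) = exp(-r*dt) * [p_u*0.000000 + p_m*0.000000 + p_d*0.068173] = 0.009319
  V(2,+1) = exp(-r*dt) * [p_u*0.000000 + p_m*0.000000 + p_d*0.000000] = 0.000000
  V(2,+2) = exp(-r*dt) * [p_u*0.000000 + p_m*0.000000 + p_d*0.000000] = 0.000000
  V(1,-1) = exp(-r*dt) * [p_u*0.009319 + p_m*0.068409 + p_d*0.162068] = 0.069076
  V(1,+0) = exp(-r*dt) * [p_u*0.000000 + p_m*0.009319 + p_d*0.068409] = 0.015498
  V(1,+1) = exp(-r*dt) * [p_u*0.000000 + p_m*0.000000 + p_d*0.009319] = 0.001274
  V(0,+0) = exp(-r*dt) * [p_u*0.001274 + p_m*0.015498 + p_d*0.069076] = 0.019911


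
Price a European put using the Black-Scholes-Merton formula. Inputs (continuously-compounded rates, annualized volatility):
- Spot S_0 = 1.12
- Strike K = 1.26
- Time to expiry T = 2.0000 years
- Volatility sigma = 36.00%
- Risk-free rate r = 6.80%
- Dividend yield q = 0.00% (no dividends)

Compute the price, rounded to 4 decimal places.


d1 = (ln(S/K) + (r - q + 0.5*sigma^2) * T) / (sigma * sqrt(T)) = 0.29033994
d2 = d1 - sigma * sqrt(T) = -0.21877694
exp(-rT) = 0.87284263; exp(-qT) = 1.00000000
P = K * exp(-rT) * N(-d2) - S_0 * exp(-qT) * N(-d1)
N(-d1) = 0.38577809; N(-d2) = 0.58658810
P = 1.2600 * 0.87284263 * 0.58658810 - 1.1200 * 1.00000000 * 0.38577809 = 0.2130

Answer: Price = 0.2130


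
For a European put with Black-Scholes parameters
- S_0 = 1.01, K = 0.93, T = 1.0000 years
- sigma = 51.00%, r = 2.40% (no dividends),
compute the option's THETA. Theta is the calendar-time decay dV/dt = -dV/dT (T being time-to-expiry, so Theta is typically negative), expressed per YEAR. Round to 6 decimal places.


Answer: Theta = -0.080971

Derivation:
d1 = 0.4638647523; d2 = -0.0461352477
phi(d1) = 0.3582501522; exp(-qT) = 1.0000000000; exp(-rT) = 0.9762857098
Theta = -S*exp(-qT)*phi(d1)*sigma/(2*sqrt(T)) + r*K*exp(-rT)*N(-d2) - q*S*exp(-qT)*N(-d1)
N(-d1) = 0.3213723238; N(-d2) = 0.5183987738; sqrt(T) = 1.0000000000
Term 1 = -1.0100 * 1.0000000000 * 0.3582501522 * 0.5100 / (2 * 1.0000000000) = -0.0922673267
Term 2 = 0.0240 * 0.9300 * 0.9762857098 * 0.5183987738 = 0.0112962706
Term 3 = 0 (no dividend yield, q = 0)
Theta = -0.0922673267 + (0.0112962706) + (0.0000000000) = -0.080971


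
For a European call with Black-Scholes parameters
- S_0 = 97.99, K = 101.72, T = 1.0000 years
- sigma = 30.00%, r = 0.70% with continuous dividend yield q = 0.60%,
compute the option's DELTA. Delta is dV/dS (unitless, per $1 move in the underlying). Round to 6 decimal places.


Answer: Delta = 0.508430

Derivation:
d1 = 0.0288049736; d2 = -0.2711950264
phi(d1) = 0.3987768082; exp(-qT) = 0.9940179641; exp(-rT) = 0.9930244429
N(d1) = 0.5114899329
Delta = exp(-qT) * N(d1) = 0.9940179641 * 0.5114899329 = 0.508430


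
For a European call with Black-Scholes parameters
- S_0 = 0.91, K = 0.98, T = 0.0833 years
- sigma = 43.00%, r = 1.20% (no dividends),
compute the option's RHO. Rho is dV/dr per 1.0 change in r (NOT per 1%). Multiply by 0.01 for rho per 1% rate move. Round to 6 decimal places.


Answer: Rho = 0.020998

Derivation:
d1 = -0.5270298097; d2 = -0.6511352890
phi(d1) = 0.3472123442; exp(-qT) = 1.0000000000; exp(-rT) = 0.9990008994
N(d2) = 0.2574795792
Rho = K*T*exp(-rT)*N(d2) = 0.9800 * 0.0833 * 0.9990008994 * 0.2574795792 = 0.020998


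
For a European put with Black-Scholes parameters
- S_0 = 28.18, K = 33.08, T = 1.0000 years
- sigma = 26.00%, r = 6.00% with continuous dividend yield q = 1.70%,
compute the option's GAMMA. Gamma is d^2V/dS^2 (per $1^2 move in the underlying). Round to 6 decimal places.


Answer: Gamma = 0.050840

Derivation:
d1 = -0.3212167834; d2 = -0.5812167834
phi(d1) = 0.3788826910; exp(-qT) = 0.9831436846; exp(-rT) = 0.9417645336
Gamma = exp(-qT) * phi(d1) / (S * sigma * sqrt(T)) = 0.9831436846 * 0.3788826910 / (28.1800 * 0.2600 * 1.0000000000) = 0.050840


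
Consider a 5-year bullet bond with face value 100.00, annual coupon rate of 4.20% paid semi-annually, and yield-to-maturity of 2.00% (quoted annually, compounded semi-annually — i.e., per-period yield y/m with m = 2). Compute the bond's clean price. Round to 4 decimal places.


Answer: Price = 110.4184

Derivation:
Coupon per period c = face * coupon_rate / m = 2.100000
Periods per year m = 2; per-period yield y/m = 0.010000
Number of cashflows N = 10
Cashflows (t years, CF_t, discount factor 1/(1+y/m)^(m*t), PV):
  t = 0.5000: CF_t = 2.100000, DF = 0.990099, PV = 2.079208
  t = 1.0000: CF_t = 2.100000, DF = 0.980296, PV = 2.058622
  t = 1.5000: CF_t = 2.100000, DF = 0.970590, PV = 2.038239
  t = 2.0000: CF_t = 2.100000, DF = 0.960980, PV = 2.018059
  t = 2.5000: CF_t = 2.100000, DF = 0.951466, PV = 1.998078
  t = 3.0000: CF_t = 2.100000, DF = 0.942045, PV = 1.978295
  t = 3.5000: CF_t = 2.100000, DF = 0.932718, PV = 1.958708
  t = 4.0000: CF_t = 2.100000, DF = 0.923483, PV = 1.939315
  t = 4.5000: CF_t = 2.100000, DF = 0.914340, PV = 1.920114
  t = 5.0000: CF_t = 102.100000, DF = 0.905287, PV = 92.429798
Price P = sum_t PV_t = 110.418435


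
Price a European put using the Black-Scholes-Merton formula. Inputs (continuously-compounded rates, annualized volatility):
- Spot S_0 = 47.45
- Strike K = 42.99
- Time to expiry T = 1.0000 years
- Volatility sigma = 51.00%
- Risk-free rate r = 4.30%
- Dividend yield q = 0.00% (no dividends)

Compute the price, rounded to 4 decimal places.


d1 = (ln(S/K) + (r - q + 0.5*sigma^2) * T) / (sigma * sqrt(T)) = 0.53286077
d2 = d1 - sigma * sqrt(T) = 0.02286077
exp(-rT) = 0.95791139; exp(-qT) = 1.00000000
P = K * exp(-rT) * N(-d2) - S_0 * exp(-qT) * N(-d1)
N(-d1) = 0.29706498; N(-d2) = 0.49088067
P = 42.9900 * 0.95791139 * 0.49088067 - 47.4500 * 1.00000000 * 0.29706498 = 6.1190

Answer: Price = 6.1190


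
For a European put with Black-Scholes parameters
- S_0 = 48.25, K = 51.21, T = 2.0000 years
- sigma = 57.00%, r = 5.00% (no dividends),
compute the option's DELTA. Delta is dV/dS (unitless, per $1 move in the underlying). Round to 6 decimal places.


Answer: Delta = -0.325186

Derivation:
d1 = 0.4532442848; d2 = -0.3528574458
phi(d1) = 0.3599991085; exp(-qT) = 1.0000000000; exp(-rT) = 0.9048374180
N(-d1) = 0.3251864236
Delta = -exp(-qT) * N(-d1) = -1.0000000000 * 0.3251864236 = -0.325186


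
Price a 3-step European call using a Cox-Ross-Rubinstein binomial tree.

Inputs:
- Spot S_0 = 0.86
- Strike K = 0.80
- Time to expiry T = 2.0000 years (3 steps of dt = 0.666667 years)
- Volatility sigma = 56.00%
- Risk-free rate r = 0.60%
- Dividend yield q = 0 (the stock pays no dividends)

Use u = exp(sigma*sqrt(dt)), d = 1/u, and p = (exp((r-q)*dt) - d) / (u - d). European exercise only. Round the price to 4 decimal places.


Answer: Price = V(0,0) = 0.3086

Derivation:
dt = T/N = 0.666667
u = exp(sigma*sqrt(dt)) = 1.579705; d = 1/u = 0.633030
p = (exp((r-q)*dt) - d) / (u - d) = 0.391875
Discount per step: exp(-r*dt) = 0.996008
Stock lattice S(k, i) with i counting down-moves:
  k=0: S(0,0) = 0.8600
  k=1: S(1,0) = 1.3585; S(1,1) = 0.5444
  k=2: S(2,0) = 2.1461; S(2,1) = 0.8600; S(2,2) = 0.3446
  k=3: S(3,0) = 3.3902; S(3,1) = 1.3585; S(3,2) = 0.5444; S(3,3) = 0.2182
Terminal payoffs V(N, i) = max(S_T - K, 0):
  V(3,0) = 2.590208; V(3,1) = 0.558546; V(3,2) = 0.000000; V(3,3) = 0.000000
Backward induction: V(k, i) = exp(-r*dt) * [p * V(k+1, i) + (1-p) * V(k+1, i+1)].
  V(2,0) = exp(-r*dt) * [p*2.590208 + (1-p)*0.558546] = 1.349296
  V(2,1) = exp(-r*dt) * [p*0.558546 + (1-p)*0.000000] = 0.218007
  V(2,2) = exp(-r*dt) * [p*0.000000 + (1-p)*0.000000] = 0.000000
  V(1,0) = exp(-r*dt) * [p*1.349296 + (1-p)*0.218007] = 0.658691
  V(1,1) = exp(-r*dt) * [p*0.218007 + (1-p)*0.000000] = 0.085090
  V(0,0) = exp(-r*dt) * [p*0.658691 + (1-p)*0.085090] = 0.308633


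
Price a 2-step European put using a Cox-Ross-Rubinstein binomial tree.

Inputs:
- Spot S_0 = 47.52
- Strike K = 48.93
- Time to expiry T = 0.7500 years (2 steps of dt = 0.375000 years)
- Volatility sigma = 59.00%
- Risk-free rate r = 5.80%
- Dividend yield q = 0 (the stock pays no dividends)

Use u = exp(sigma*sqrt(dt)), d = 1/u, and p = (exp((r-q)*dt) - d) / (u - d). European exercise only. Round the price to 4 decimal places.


dt = T/N = 0.375000
u = exp(sigma*sqrt(dt)) = 1.435194; d = 1/u = 0.696770
p = (exp((r-q)*dt) - d) / (u - d) = 0.440422
Discount per step: exp(-r*dt) = 0.978485
Stock lattice S(k, i) with i counting down-moves:
  k=0: S(0,0) = 47.5200
  k=1: S(1,0) = 68.2004; S(1,1) = 33.1105
  k=2: S(2,0) = 97.8808; S(2,1) = 47.5200; S(2,2) = 23.0704
Terminal payoffs V(N, i) = max(K - S_T, 0):
  V(2,0) = 0.000000; V(2,1) = 1.410000; V(2,2) = 25.859582
Backward induction: V(k, i) = exp(-r*dt) * [p * V(k+1, i) + (1-p) * V(k+1, i+1)].
  V(1,0) = exp(-r*dt) * [p*0.000000 + (1-p)*1.410000] = 0.772029
  V(1,1) = exp(-r*dt) * [p*1.410000 + (1-p)*25.859582] = 14.766746
  V(0,0) = exp(-r*dt) * [p*0.772029 + (1-p)*14.766746] = 8.418063

Answer: Price = V(0,0) = 8.4181


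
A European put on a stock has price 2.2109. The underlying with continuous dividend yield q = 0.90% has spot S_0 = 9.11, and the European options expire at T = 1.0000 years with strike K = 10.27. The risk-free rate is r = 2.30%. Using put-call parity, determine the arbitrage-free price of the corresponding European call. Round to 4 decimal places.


Put-call parity: C - P = S_0 * exp(-qT) - K * exp(-rT).
S_0 * exp(-qT) = 9.1100 * 0.99104038 = 9.02837785
K * exp(-rT) = 10.2700 * 0.97726248 = 10.03648571
C = P + S*exp(-qT) - K*exp(-rT)
C = 2.2109 + 9.02837785 - 10.03648571 = 1.2028

Answer: Call price = 1.2028


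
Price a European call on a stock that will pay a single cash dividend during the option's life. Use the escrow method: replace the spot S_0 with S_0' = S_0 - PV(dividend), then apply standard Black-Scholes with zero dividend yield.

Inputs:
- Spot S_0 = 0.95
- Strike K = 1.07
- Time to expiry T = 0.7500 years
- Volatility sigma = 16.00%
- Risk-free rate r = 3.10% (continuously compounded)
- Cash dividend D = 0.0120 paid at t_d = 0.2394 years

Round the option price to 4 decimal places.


Answer: Price = 0.0170

Derivation:
PV(D) = D * exp(-r * t_d) = 0.0120 * 0.99260607 = 0.01191127
S_0' = S_0 - PV(D) = 0.9500 - 0.01191127 = 0.93808873
d1 = (ln(S_0'/K) + (r + sigma^2/2)*T) / (sigma*sqrt(T)) = -0.71244584
d2 = d1 - sigma*sqrt(T) = -0.85100990
exp(-rT) = 0.97701820
N(d1) = 0.23809437; N(d2) = 0.19738193
C = S_0' * N(d1) - K * exp(-rT) * N(d2) = 0.93808873 * 0.23809437 - 1.0700 * 0.97701820 * 0.19738193 = 0.0170


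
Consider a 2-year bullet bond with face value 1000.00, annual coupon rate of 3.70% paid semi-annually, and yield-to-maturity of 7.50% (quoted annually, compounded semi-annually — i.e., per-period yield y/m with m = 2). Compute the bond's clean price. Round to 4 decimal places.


Answer: Price = 930.6237

Derivation:
Coupon per period c = face * coupon_rate / m = 18.500000
Periods per year m = 2; per-period yield y/m = 0.037500
Number of cashflows N = 4
Cashflows (t years, CF_t, discount factor 1/(1+y/m)^(m*t), PV):
  t = 0.5000: CF_t = 18.500000, DF = 0.963855, PV = 17.831325
  t = 1.0000: CF_t = 18.500000, DF = 0.929017, PV = 17.186820
  t = 1.5000: CF_t = 18.500000, DF = 0.895438, PV = 16.565609
  t = 2.0000: CF_t = 1018.500000, DF = 0.863073, PV = 879.039947
Price P = sum_t PV_t = 930.623702


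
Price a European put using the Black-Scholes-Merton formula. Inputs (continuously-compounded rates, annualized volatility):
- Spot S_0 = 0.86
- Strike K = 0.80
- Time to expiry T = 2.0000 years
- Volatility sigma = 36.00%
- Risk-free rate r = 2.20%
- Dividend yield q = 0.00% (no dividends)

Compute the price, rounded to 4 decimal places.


d1 = (ln(S/K) + (r - q + 0.5*sigma^2) * T) / (sigma * sqrt(T)) = 0.48303380
d2 = d1 - sigma * sqrt(T) = -0.02608308
exp(-rT) = 0.95695396; exp(-qT) = 1.00000000
P = K * exp(-rT) * N(-d2) - S_0 * exp(-qT) * N(-d1)
N(-d1) = 0.31453587; N(-d2) = 0.51040447
P = 0.8000 * 0.95695396 * 0.51040447 - 0.8600 * 1.00000000 * 0.31453587 = 0.1202

Answer: Price = 0.1202


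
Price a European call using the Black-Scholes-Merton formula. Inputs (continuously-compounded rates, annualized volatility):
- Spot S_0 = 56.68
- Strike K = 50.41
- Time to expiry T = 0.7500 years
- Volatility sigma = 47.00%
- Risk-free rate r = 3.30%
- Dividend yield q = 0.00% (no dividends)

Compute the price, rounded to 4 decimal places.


Answer: Price = 12.7929

Derivation:
d1 = (ln(S/K) + (r - q + 0.5*sigma^2) * T) / (sigma * sqrt(T)) = 0.55233834
d2 = d1 - sigma * sqrt(T) = 0.14530640
exp(-rT) = 0.97555377; exp(-qT) = 1.00000000
C = S_0 * exp(-qT) * N(d1) - K * exp(-rT) * N(d2)
N(d1) = 0.70964172; N(d2) = 0.55776552
C = 56.6800 * 1.00000000 * 0.70964172 - 50.4100 * 0.97555377 * 0.55776552 = 12.7929


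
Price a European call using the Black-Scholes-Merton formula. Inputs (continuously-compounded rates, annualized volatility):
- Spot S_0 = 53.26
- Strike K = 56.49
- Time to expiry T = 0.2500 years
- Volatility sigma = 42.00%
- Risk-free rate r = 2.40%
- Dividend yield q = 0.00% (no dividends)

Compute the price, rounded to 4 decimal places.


Answer: Price = 3.2724

Derivation:
d1 = (ln(S/K) + (r - q + 0.5*sigma^2) * T) / (sigma * sqrt(T)) = -0.14680024
d2 = d1 - sigma * sqrt(T) = -0.35680024
exp(-rT) = 0.99401796; exp(-qT) = 1.00000000
C = S_0 * exp(-qT) * N(d1) - K * exp(-rT) * N(d2)
N(d1) = 0.44164485; N(d2) = 0.36062068
C = 53.2600 * 1.00000000 * 0.44164485 - 56.4900 * 0.99401796 * 0.36062068 = 3.2724


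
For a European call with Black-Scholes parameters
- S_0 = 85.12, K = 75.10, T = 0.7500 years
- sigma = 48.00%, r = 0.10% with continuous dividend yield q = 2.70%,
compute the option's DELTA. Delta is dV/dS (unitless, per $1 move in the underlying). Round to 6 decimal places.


d1 = 0.4622205316; d2 = 0.0465283378
phi(d1) = 0.3585230078; exp(-qT) = 0.9799536543; exp(-rT) = 0.9992502812
N(d1) = 0.6780384095
Delta = exp(-qT) * N(d1) = 0.9799536543 * 0.6780384095 = 0.664446

Answer: Delta = 0.664446


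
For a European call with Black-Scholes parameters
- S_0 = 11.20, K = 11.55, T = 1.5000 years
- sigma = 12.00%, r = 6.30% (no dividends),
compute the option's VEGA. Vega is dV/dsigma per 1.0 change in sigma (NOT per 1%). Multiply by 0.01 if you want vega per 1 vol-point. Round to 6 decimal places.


d1 = 0.5071011323; d2 = 0.3601317478
phi(d1) = 0.3508086670; exp(-qT) = 1.0000000000; exp(-rT) = 0.9098277346
Vega = S * exp(-qT) * phi(d1) * sqrt(T) = 11.2000 * 1.0000000000 * 0.3508086670 * 1.2247448714 = 4.812092

Answer: Vega = 4.812092


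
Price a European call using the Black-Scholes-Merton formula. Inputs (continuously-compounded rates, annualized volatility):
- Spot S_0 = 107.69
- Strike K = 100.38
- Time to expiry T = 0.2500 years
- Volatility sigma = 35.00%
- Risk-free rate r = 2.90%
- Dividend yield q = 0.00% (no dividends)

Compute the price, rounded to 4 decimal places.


d1 = (ln(S/K) + (r - q + 0.5*sigma^2) * T) / (sigma * sqrt(T)) = 0.53060711
d2 = d1 - sigma * sqrt(T) = 0.35560711
exp(-rT) = 0.99277622; exp(-qT) = 1.00000000
C = S_0 * exp(-qT) * N(d1) - K * exp(-rT) * N(d2)
N(d1) = 0.70215447; N(d2) = 0.63893259
C = 107.6900 * 1.00000000 * 0.70215447 - 100.3800 * 0.99277622 * 0.63893259 = 11.9423

Answer: Price = 11.9423


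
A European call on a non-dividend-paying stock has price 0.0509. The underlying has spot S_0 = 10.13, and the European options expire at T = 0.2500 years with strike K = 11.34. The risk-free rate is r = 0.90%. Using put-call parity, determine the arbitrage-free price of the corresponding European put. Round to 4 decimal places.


Put-call parity: C - P = S_0 * exp(-qT) - K * exp(-rT).
S_0 * exp(-qT) = 10.1300 * 1.00000000 = 10.13000000
K * exp(-rT) = 11.3400 * 0.99775253 = 11.31451368
P = C - S*exp(-qT) + K*exp(-rT)
P = 0.0509 - 10.13000000 + 11.31451368 = 1.2354

Answer: Put price = 1.2354


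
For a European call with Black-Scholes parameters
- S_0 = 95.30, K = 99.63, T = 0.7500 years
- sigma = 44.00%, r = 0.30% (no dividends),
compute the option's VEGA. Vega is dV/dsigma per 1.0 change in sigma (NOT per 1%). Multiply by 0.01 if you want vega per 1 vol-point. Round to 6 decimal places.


Answer: Vega = 32.820864

Derivation:
d1 = 0.0798225760; d2 = -0.3012286016
phi(d1) = 0.3976733438; exp(-qT) = 1.0000000000; exp(-rT) = 0.9977525294
Vega = S * exp(-qT) * phi(d1) * sqrt(T) = 95.3000 * 1.0000000000 * 0.3976733438 * 0.8660254038 = 32.820864


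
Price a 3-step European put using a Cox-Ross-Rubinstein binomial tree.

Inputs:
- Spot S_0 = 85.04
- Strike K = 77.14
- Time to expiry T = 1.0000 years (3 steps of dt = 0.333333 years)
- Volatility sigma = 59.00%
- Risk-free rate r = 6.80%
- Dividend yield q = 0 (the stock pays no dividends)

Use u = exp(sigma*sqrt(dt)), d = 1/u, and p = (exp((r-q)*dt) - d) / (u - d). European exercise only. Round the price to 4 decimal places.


Answer: Price = V(0,0) = 13.6501

Derivation:
dt = T/N = 0.333333
u = exp(sigma*sqrt(dt)) = 1.405842; d = 1/u = 0.711317
p = (exp((r-q)*dt) - d) / (u - d) = 0.448664
Discount per step: exp(-r*dt) = 0.977588
Stock lattice S(k, i) with i counting down-moves:
  k=0: S(0,0) = 85.0400
  k=1: S(1,0) = 119.5528; S(1,1) = 60.4904
  k=2: S(2,0) = 168.0724; S(2,1) = 85.0400; S(2,2) = 43.0279
  k=3: S(3,0) = 236.2833; S(3,1) = 119.5528; S(3,2) = 60.4904; S(3,3) = 30.6065
Terminal payoffs V(N, i) = max(K - S_T, 0):
  V(3,0) = 0.000000; V(3,1) = 0.000000; V(3,2) = 16.649576; V(3,3) = 46.533520
Backward induction: V(k, i) = exp(-r*dt) * [p * V(k+1, i) + (1-p) * V(k+1, i+1)].
  V(2,0) = exp(-r*dt) * [p*0.000000 + (1-p)*0.000000] = 0.000000
  V(2,1) = exp(-r*dt) * [p*0.000000 + (1-p)*16.649576] = 8.973786
  V(2,2) = exp(-r*dt) * [p*16.649576 + (1-p)*46.533520] = 32.383275
  V(1,0) = exp(-r*dt) * [p*0.000000 + (1-p)*8.973786] = 4.836690
  V(1,1) = exp(-r*dt) * [p*8.973786 + (1-p)*32.383275] = 21.389912
  V(0,0) = exp(-r*dt) * [p*4.836690 + (1-p)*21.389912] = 13.650145


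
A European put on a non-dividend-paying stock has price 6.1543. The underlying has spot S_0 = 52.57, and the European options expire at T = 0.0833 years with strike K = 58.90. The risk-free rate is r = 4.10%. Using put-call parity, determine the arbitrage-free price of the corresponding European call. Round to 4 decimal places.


Put-call parity: C - P = S_0 * exp(-qT) - K * exp(-rT).
S_0 * exp(-qT) = 52.5700 * 1.00000000 = 52.57000000
K * exp(-rT) = 58.9000 * 0.99659053 = 58.69918195
C = P + S*exp(-qT) - K*exp(-rT)
C = 6.1543 + 52.57000000 - 58.69918195 = 0.0251

Answer: Call price = 0.0251


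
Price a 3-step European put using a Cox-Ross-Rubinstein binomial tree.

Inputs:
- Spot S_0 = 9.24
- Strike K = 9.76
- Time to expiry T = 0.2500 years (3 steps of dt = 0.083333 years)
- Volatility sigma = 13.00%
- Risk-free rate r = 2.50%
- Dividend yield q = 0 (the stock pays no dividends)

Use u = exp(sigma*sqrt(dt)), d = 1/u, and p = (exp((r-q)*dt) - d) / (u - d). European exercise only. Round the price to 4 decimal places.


dt = T/N = 0.083333
u = exp(sigma*sqrt(dt)) = 1.038241; d = 1/u = 0.963168
p = (exp((r-q)*dt) - d) / (u - d) = 0.518399
Discount per step: exp(-r*dt) = 0.997919
Stock lattice S(k, i) with i counting down-moves:
  k=0: S(0,0) = 9.2400
  k=1: S(1,0) = 9.5933; S(1,1) = 8.8997
  k=2: S(2,0) = 9.9602; S(2,1) = 9.2400; S(2,2) = 8.5719
  k=3: S(3,0) = 10.3411; S(3,1) = 9.5933; S(3,2) = 8.8997; S(3,3) = 8.2562
Terminal payoffs V(N, i) = max(K - S_T, 0):
  V(3,0) = 0.000000; V(3,1) = 0.166655; V(3,2) = 0.860331; V(3,3) = 1.503848
Backward induction: V(k, i) = exp(-r*dt) * [p * V(k+1, i) + (1-p) * V(k+1, i+1)].
  V(2,0) = exp(-r*dt) * [p*0.000000 + (1-p)*0.166655] = 0.080094
  V(2,1) = exp(-r*dt) * [p*0.166655 + (1-p)*0.860331] = 0.499688
  V(2,2) = exp(-r*dt) * [p*0.860331 + (1-p)*1.503848] = 1.167814
  V(1,0) = exp(-r*dt) * [p*0.080094 + (1-p)*0.499688] = 0.281584
  V(1,1) = exp(-r*dt) * [p*0.499688 + (1-p)*1.167814] = 0.819749
  V(0,0) = exp(-r*dt) * [p*0.281584 + (1-p)*0.819749] = 0.539639

Answer: Price = V(0,0) = 0.5396


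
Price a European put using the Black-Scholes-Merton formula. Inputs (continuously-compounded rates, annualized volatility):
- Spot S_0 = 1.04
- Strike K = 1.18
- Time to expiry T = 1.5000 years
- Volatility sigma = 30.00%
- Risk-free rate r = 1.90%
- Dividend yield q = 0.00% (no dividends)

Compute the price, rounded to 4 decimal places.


Answer: Price = 0.2183

Derivation:
d1 = (ln(S/K) + (r - q + 0.5*sigma^2) * T) / (sigma * sqrt(T)) = -0.08244908
d2 = d1 - sigma * sqrt(T) = -0.44987254
exp(-rT) = 0.97190229; exp(-qT) = 1.00000000
P = K * exp(-rT) * N(-d2) - S_0 * exp(-qT) * N(-d1)
N(-d1) = 0.53285519; N(-d2) = 0.67359883
P = 1.1800 * 0.97190229 * 0.67359883 - 1.0400 * 1.00000000 * 0.53285519 = 0.2183


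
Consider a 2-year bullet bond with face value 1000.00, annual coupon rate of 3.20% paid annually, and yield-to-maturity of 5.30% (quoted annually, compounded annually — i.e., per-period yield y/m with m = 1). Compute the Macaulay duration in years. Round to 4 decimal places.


Coupon per period c = face * coupon_rate / m = 32.000000
Periods per year m = 1; per-period yield y/m = 0.053000
Number of cashflows N = 2
Cashflows (t years, CF_t, discount factor 1/(1+y/m)^(m*t), PV):
  t = 1.0000: CF_t = 32.000000, DF = 0.949668, PV = 30.389364
  t = 2.0000: CF_t = 1032.000000, DF = 0.901869, PV = 930.728376
Price P = sum_t PV_t = 961.117740
Macaulay numerator sum_t t * PV_t:
  t * PV_t at t = 1.0000: 30.389364
  t * PV_t at t = 2.0000: 1861.456752
Macaulay duration D = (sum_t t * PV_t) / P = 1891.846116 / 961.117740 = 1.968381

Answer: Macaulay duration = 1.9684 years
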